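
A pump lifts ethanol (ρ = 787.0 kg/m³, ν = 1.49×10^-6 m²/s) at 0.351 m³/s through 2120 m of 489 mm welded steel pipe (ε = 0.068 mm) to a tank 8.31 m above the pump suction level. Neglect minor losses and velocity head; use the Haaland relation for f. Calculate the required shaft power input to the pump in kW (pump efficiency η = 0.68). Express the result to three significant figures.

V = 4Q/(πD²) = 1.869 m/s; Re = 6.13×10^5; ε/D = 1.39×10^-4; f = 0.01440
h_f = f(L/D)V²/2g = 11.12 m
Total head H = z + h_f = 8.31 + 11.12 = 19.43 m
P_hyd = ρgQH = 787.0·9.81·0.351·19.43 = 52.65 kW
P_shaft = P_hyd/η = 52.65/0.68 = 77.42 kW

P_shaft ≈ 77.4 kW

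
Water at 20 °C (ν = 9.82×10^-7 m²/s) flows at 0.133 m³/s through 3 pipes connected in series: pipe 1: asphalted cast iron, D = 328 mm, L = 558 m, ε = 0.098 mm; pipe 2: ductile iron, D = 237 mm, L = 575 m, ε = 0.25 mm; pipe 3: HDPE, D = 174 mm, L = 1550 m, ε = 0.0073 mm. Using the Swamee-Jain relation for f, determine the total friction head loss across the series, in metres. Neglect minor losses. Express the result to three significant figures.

Pipe 1: V = 1.574 m/s, Re = 5.26×10^5, ε/D = 2.99×10^-4, f = 0.01631, h_1 = f(L/D)V²/2g = 3.503 m
Pipe 2: V = 3.015 m/s, Re = 7.28×10^5, ε/D = 0.00105, f = 0.02040, h_2 = f(L/D)V²/2g = 22.93 m
Pipe 3: V = 5.593 m/s, Re = 9.91×10^5, ε/D = 4.20×10^-5, f = 0.01255, h_3 = f(L/D)V²/2g = 178.2 m
Series → Q common, losses add: H = Σh = 204.6 m

H ≈ 205 m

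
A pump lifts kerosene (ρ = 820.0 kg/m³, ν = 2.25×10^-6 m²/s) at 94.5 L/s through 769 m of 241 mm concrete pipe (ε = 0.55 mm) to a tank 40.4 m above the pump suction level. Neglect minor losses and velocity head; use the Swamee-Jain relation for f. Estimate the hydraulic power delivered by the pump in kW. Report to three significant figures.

V = 4Q/(πD²) = 2.072 m/s; Re = 2.22×10^5; ε/D = 0.00228; f = 0.02517
h_f = f(L/D)V²/2g = 17.57 m
Total head H = z + h_f = 40.4 + 17.57 = 57.97 m
P_hyd = ρgQH = 820.0·9.81·0.0945·57.97 = 44.07 kW

P_hyd ≈ 44.1 kW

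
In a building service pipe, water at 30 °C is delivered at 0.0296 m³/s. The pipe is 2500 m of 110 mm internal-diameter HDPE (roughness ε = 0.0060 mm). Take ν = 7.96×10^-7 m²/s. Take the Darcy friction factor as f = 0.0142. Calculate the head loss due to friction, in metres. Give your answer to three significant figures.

V = 4Q/(πD²) = 4·0.0296/(π·0.110²) = 3.115 m/s
h_f = f(L/D)V²/(2g) = 0.01420·(2500/0.110)·3.115²/(2·9.81) = 159.6 m

h_f ≈ 160 m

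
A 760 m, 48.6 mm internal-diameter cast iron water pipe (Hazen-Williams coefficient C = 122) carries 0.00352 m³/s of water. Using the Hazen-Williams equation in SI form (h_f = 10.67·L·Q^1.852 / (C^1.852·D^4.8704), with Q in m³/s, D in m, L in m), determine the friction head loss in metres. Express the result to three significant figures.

h_f ≈ 79.0 m

h_f = 10.67·760·0.00352^1.852 / (122^1.852·0.0486^4.8704) = 79.04 m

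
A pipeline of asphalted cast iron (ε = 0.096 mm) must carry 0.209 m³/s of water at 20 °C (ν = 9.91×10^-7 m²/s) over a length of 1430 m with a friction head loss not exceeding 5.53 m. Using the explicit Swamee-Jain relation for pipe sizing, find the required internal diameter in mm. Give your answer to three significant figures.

D ≈ 434 mm

Swamee-Jain (Type III): D = 0.66·[ε^1.25·(LQ²/(gh_f))^4.75 + ν·Q^9.4·(L/(gh_f))^5.2]^0.04
LQ²/(gh_f) = 1.151; L/(gh_f) = 26.36
Term 1 = ε^1.25·(…)^4.75 = 1.86×10^-5; Term 2 = ν·Q^9.4·(…)^5.2 = 9.87×10^-6
D = 0.66·(1.86×10^-5 + 9.87×10^-6)^0.04 = 0.4342 m = 434 mm
Check: V = 1.41 m/s, Re = 6.18×10^5, f = 0.01545, h_f = 5.17 m ≈ 5.53 m ✓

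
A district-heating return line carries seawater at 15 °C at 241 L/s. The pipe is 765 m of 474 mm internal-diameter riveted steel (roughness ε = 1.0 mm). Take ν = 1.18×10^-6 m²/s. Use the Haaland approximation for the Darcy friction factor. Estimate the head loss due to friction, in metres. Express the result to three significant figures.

V = 4Q/(πD²) = 4·0.241/(π·0.474²) = 1.366 m/s
Re = VD/ν = 1.366·0.474/1.18×10^-6 = 5.49×10^5 → turbulent
ε/D = 1.0/474 = 0.00211
Haaland: f = 0.02409
h_f = f(L/D)V²/(2g) = 0.02409·(765/0.474)·1.366²/(2·9.81) = 3.696 m

h_f ≈ 3.70 m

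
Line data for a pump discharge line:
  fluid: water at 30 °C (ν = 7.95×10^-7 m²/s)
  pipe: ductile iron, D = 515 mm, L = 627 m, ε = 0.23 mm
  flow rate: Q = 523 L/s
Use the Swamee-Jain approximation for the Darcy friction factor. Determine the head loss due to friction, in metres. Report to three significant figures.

V = 4Q/(πD²) = 4·0.523/(π·0.515²) = 2.511 m/s
Re = VD/ν = 2.511·0.515/7.95×10^-7 = 1.63×10^6 → turbulent
ε/D = 0.23/515 = 4.47×10^-4
Swamee-Jain: f = 0.01671
h_f = f(L/D)V²/(2g) = 0.01671·(627/0.515)·2.511²/(2·9.81) = 6.535 m

h_f ≈ 6.54 m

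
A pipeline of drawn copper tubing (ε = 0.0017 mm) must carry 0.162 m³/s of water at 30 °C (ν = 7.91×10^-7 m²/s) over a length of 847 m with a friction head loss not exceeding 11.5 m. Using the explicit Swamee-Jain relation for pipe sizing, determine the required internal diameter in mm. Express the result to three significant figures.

Swamee-Jain (Type III): D = 0.66·[ε^1.25·(LQ²/(gh_f))^4.75 + ν·Q^9.4·(L/(gh_f))^5.2]^0.04
LQ²/(gh_f) = 0.1970; L/(gh_f) = 7.508
Term 1 = ε^1.25·(…)^4.75 = 2.74×10^-11; Term 2 = ν·Q^9.4·(…)^5.2 = 1.05×10^-9
D = 0.66·(2.74×10^-11 + 1.05×10^-9)^0.04 = 0.2889 m = 289 mm
Check: V = 2.47 m/s, Re = 9.02×10^5, f = 0.01195, h_f = 10.9 m ≈ 11.5 m ✓

D ≈ 289 mm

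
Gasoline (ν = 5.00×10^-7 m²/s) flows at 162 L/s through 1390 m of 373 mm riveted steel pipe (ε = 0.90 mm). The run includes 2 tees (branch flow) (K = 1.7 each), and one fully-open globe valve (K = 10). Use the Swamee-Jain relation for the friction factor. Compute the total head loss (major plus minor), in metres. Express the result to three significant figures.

H_L ≈ 11.9 m

V = 4Q/(πD²) = 1.483 m/s; V²/2g = 0.1120 m
Re = 1.11×10^6, ε/D = 0.00241 → f = 0.02485 (Swamee-Jain)
Major: h_f = f(L/D)·V²/2g = 0.02485·3727·0.1120 = 10.37 m
Minor: ΣK = 13.4; h_m = ΣK·V²/2g = 1.501 m
Total H_L = 10.37 + 1.501 = 11.87 m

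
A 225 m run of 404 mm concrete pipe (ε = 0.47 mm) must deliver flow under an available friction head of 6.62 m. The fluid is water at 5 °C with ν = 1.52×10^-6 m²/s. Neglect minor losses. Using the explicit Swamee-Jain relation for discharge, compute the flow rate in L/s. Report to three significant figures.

Q ≈ 431 L/s

Swamee-Jain (Type II): Q = -0.965·√(gD⁵h_f/L)·ln[ε/(3.7D) + √(3.17ν²L/(gD³h_f))]
√(gD⁵h_f/L) = √(9.81·0.404⁵·6.62/225) = 0.05573
ε/(3.7D) = 3.14×10^-4; √(3.17ν²L/(gD³h_f)) = 1.96×10^-5
Q = -0.965·0.05573·ln(3.340×10^-4) = 0.4305 m³/s
Check: V = 3.36 m/s, Re = 8.93×10^5, f = 0.02078, h_f = 6.65 m ≈ 6.62 m ✓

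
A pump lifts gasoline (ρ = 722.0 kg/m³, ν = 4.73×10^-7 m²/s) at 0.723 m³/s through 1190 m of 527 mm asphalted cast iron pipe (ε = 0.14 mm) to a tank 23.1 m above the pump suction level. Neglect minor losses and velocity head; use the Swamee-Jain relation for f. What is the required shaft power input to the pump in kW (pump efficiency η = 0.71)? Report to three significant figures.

P_shaft ≈ 302 kW

V = 4Q/(πD²) = 3.315 m/s; Re = 3.69×10^6; ε/D = 2.66×10^-4; f = 0.01485
h_f = f(L/D)V²/2g = 18.78 m
Total head H = z + h_f = 23.1 + 18.78 = 41.88 m
P_hyd = ρgQH = 722.0·9.81·0.723·41.88 = 214.4 kW
P_shaft = P_hyd/η = 214.4/0.71 = 302.0 kW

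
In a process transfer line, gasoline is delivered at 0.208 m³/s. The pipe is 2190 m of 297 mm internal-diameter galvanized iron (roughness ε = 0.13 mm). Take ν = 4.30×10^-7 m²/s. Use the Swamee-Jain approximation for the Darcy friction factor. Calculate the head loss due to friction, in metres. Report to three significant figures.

h_f ≈ 56.1 m

V = 4Q/(πD²) = 4·0.208/(π·0.297²) = 3.002 m/s
Re = VD/ν = 3.002·0.297/4.30×10^-7 = 2.07×10^6 → turbulent
ε/D = 0.13/297 = 4.38×10^-4
Swamee-Jain: f = 0.01656
h_f = f(L/D)V²/(2g) = 0.01656·(2190/0.297)·3.002²/(2·9.81) = 56.10 m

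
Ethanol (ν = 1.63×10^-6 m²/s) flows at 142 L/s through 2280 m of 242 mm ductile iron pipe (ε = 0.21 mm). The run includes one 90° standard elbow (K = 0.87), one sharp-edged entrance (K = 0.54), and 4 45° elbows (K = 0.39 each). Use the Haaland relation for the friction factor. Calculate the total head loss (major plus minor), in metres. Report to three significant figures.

H_L ≈ 91.3 m

V = 4Q/(πD²) = 3.087 m/s; V²/2g = 0.4858 m
Re = 4.58×10^5, ε/D = 8.68×10^-4 → f = 0.01964 (Haaland)
Major: h_f = f(L/D)·V²/2g = 0.01964·9421·0.4858 = 89.89 m
Minor: ΣK = 2.97; h_m = ΣK·V²/2g = 1.443 m
Total H_L = 89.89 + 1.443 = 91.33 m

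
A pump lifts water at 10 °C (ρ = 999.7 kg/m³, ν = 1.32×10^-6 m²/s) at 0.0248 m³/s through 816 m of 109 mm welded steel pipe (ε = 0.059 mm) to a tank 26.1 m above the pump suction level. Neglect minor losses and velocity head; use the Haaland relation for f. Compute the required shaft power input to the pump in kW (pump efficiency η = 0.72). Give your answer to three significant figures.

P_shaft ≈ 25.9 kW

V = 4Q/(πD²) = 2.658 m/s; Re = 2.19×10^5; ε/D = 5.41×10^-4; f = 0.01871
h_f = f(L/D)V²/2g = 50.43 m
Total head H = z + h_f = 26.1 + 50.43 = 76.53 m
P_hyd = ρgQH = 999.7·9.81·0.0248·76.53 = 18.61 kW
P_shaft = P_hyd/η = 18.61/0.72 = 25.85 kW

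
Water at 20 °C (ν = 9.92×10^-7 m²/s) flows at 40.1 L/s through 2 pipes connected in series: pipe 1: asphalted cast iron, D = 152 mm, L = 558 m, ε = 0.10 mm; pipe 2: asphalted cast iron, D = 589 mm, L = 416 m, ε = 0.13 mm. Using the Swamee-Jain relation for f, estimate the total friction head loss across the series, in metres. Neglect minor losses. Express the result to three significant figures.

H ≈ 17.4 m

Pipe 1: V = 2.210 m/s, Re = 3.39×10^5, ε/D = 6.58×10^-4, f = 0.01905, h_1 = f(L/D)V²/2g = 17.41 m
Pipe 2: V = 0.1472 m/s, Re = 8.74×10^4, ε/D = 2.21×10^-4, f = 0.01953, h_2 = f(L/D)V²/2g = 0.01523 m
Series → Q common, losses add: H = Σh = 17.42 m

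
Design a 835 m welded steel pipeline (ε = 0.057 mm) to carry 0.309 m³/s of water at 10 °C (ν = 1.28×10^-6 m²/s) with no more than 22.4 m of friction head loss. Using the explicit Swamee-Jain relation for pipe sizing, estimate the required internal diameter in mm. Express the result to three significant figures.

D ≈ 340 mm

Swamee-Jain (Type III): D = 0.66·[ε^1.25·(LQ²/(gh_f))^4.75 + ν·Q^9.4·(L/(gh_f))^5.2]^0.04
LQ²/(gh_f) = 0.3628; L/(gh_f) = 3.800
Term 1 = ε^1.25·(…)^4.75 = 4.01×10^-8; Term 2 = ν·Q^9.4·(…)^5.2 = 2.13×10^-8
D = 0.66·(4.01×10^-8 + 2.13×10^-8)^0.04 = 0.3397 m = 340 mm
Check: V = 3.41 m/s, Re = 9.05×10^5, f = 0.01450, h_f = 21.1 m ≈ 22.4 m ✓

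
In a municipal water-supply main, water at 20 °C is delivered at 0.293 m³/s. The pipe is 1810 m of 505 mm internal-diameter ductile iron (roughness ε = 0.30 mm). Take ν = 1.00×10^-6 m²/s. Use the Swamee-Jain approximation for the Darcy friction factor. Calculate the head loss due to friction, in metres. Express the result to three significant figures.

V = 4Q/(πD²) = 4·0.293/(π·0.505²) = 1.463 m/s
Re = VD/ν = 1.463·0.505/1.00×10^-6 = 7.39×10^5 → turbulent
ε/D = 0.30/505 = 5.94×10^-4
Swamee-Jain: f = 0.01807
h_f = f(L/D)V²/(2g) = 0.01807·(1810/0.505)·1.463²/(2·9.81) = 7.062 m

h_f ≈ 7.06 m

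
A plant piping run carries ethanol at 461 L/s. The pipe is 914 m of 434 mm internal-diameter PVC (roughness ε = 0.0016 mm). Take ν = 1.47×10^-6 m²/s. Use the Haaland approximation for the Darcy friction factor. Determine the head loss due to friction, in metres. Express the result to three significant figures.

h_f ≈ 12.3 m

V = 4Q/(πD²) = 4·0.461/(π·0.434²) = 3.116 m/s
Re = VD/ν = 3.116·0.434/1.47×10^-6 = 9.20×10^5 → turbulent
ε/D = 0.0016/434 = 3.69×10^-6
Haaland: f = 0.01181
h_f = f(L/D)V²/(2g) = 0.01181·(914/0.434)·3.116²/(2·9.81) = 12.31 m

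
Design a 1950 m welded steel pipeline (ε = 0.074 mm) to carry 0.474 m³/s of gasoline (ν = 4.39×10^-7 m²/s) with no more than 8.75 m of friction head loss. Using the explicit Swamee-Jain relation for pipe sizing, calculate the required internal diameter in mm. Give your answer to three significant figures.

D ≈ 565 mm

Swamee-Jain (Type III): D = 0.66·[ε^1.25·(LQ²/(gh_f))^4.75 + ν·Q^9.4·(L/(gh_f))^5.2]^0.04
LQ²/(gh_f) = 5.104; L/(gh_f) = 22.72
Term 1 = ε^1.25·(…)^4.75 = 0.0158; Term 2 = ν·Q^9.4·(…)^5.2 = 0.00444
D = 0.66·(0.0158 + 0.00444)^0.04 = 0.5647 m = 565 mm
Check: V = 1.89 m/s, Re = 2.43×10^6, f = 0.01327, h_f = 8.37 m ≈ 8.75 m ✓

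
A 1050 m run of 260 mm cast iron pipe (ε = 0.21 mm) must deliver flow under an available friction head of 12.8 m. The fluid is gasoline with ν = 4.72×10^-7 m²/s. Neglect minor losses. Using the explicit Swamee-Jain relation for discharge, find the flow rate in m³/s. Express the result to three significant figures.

Swamee-Jain (Type II): Q = -0.965·√(gD⁵h_f/L)·ln[ε/(3.7D) + √(3.17ν²L/(gD³h_f))]
√(gD⁵h_f/L) = √(9.81·0.260⁵·12.8/1050) = 0.01192
ε/(3.7D) = 2.18×10^-4; √(3.17ν²L/(gD³h_f)) = 1.83×10^-5
Q = -0.965·0.01192·ln(2.366×10^-4) = 0.09604 m³/s
Check: V = 1.81 m/s, Re = 9.96×10^5, f = 0.01910, h_f = 12.9 m ≈ 12.8 m ✓

Q ≈ 0.0960 m³/s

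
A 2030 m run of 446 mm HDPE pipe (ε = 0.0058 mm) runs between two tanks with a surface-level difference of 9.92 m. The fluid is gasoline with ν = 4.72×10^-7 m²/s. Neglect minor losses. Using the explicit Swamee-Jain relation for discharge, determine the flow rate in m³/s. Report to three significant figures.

Q ≈ 0.309 m³/s

Swamee-Jain (Type II): Q = -0.965·√(gD⁵h_f/L)·ln[ε/(3.7D) + √(3.17ν²L/(gD³h_f))]
√(gD⁵h_f/L) = √(9.81·0.446⁵·9.92/2030) = 0.02909
ε/(3.7D) = 3.51×10^-6; √(3.17ν²L/(gD³h_f)) = 1.29×10^-5
Q = -0.965·0.02909·ln(1.640×10^-5) = 0.3093 m³/s
Check: V = 1.98 m/s, Re = 1.87×10^6, f = 0.01093, h_f = 9.94 m ≈ 9.92 m ✓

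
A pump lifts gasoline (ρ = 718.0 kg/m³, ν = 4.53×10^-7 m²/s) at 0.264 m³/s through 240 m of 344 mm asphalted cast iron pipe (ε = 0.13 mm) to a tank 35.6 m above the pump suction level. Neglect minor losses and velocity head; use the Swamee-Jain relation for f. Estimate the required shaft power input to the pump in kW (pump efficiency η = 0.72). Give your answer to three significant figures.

V = 4Q/(πD²) = 2.841 m/s; Re = 2.16×10^6; ε/D = 3.78×10^-4; f = 0.01607
h_f = f(L/D)V²/2g = 4.610 m
Total head H = z + h_f = 35.6 + 4.610 = 40.21 m
P_hyd = ρgQH = 718.0·9.81·0.264·40.21 = 74.77 kW
P_shaft = P_hyd/η = 74.77/0.72 = 103.8 kW

P_shaft ≈ 104 kW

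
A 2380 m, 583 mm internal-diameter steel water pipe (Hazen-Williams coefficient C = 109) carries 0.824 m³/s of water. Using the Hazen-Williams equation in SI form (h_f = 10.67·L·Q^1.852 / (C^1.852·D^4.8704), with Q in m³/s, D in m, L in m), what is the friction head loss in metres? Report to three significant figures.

h_f = 10.67·2380·0.824^1.852 / (109^1.852·0.583^4.8704) = 41.40 m

h_f ≈ 41.4 m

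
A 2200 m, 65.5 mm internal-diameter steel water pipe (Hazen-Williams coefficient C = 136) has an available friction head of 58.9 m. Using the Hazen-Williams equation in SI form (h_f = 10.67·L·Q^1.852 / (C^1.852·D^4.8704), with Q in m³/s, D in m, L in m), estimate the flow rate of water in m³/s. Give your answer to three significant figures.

Q ≈ 0.00413 m³/s

Rearranging: Q = [h_f·C^1.852·D^4.8704 / (10.67·L)]^(1/1.852)
Q = [58.9·136^1.852·0.0655^4.8704 / (10.67·2200)]^0.540 = 0.004134 m³/s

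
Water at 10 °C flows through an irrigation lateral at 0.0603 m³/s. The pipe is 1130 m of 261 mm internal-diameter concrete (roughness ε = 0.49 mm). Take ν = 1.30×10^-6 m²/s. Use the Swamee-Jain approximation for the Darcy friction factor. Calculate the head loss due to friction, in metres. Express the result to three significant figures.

h_f ≈ 6.73 m

V = 4Q/(πD²) = 4·0.0603/(π·0.261²) = 1.127 m/s
Re = VD/ν = 1.127·0.261/1.30×10^-6 = 2.26×10^5 → turbulent
ε/D = 0.49/261 = 0.00188
Swamee-Jain: f = 0.02402
h_f = f(L/D)V²/(2g) = 0.02402·(1130/0.261)·1.127²/(2·9.81) = 6.734 m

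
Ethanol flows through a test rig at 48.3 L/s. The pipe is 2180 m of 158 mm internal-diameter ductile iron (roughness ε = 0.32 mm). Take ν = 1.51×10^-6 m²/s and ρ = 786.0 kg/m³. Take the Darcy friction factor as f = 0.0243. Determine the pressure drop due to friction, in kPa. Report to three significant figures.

Δp ≈ 800 kPa

V = 4Q/(πD²) = 4·0.0483/(π·0.158²) = 2.463 m/s
h_f = f(L/D)V²/(2g) = 0.02430·(2180/0.158)·2.463²/(2·9.81) = 103.7 m
Δp = ρg·h_f = 786.0·9.81·103.7 = 799.6 kPa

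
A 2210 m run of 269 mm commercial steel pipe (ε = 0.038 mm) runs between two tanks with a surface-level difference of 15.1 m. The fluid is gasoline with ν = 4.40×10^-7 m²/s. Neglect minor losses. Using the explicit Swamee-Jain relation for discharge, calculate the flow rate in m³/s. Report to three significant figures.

Q ≈ 0.0912 m³/s

Swamee-Jain (Type II): Q = -0.965·√(gD⁵h_f/L)·ln[ε/(3.7D) + √(3.17ν²L/(gD³h_f))]
√(gD⁵h_f/L) = √(9.81·0.269⁵·15.1/2210) = 0.009716
ε/(3.7D) = 3.82×10^-5; √(3.17ν²L/(gD³h_f)) = 2.17×10^-5
Q = -0.965·0.009716·ln(5.987×10^-5) = 0.09117 m³/s
Check: V = 1.60 m/s, Re = 9.81×10^5, f = 0.01409, h_f = 15.2 m ≈ 15.1 m ✓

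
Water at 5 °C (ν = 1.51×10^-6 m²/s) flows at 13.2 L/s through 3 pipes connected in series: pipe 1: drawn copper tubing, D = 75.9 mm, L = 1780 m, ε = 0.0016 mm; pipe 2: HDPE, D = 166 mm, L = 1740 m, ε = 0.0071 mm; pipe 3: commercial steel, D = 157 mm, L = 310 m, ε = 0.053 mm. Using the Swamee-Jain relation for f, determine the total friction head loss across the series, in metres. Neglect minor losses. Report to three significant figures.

H ≈ 175 m

Pipe 1: V = 2.917 m/s, Re = 1.47×10^5, ε/D = 2.11×10^-5, f = 0.01668, h_1 = f(L/D)V²/2g = 169.7 m
Pipe 2: V = 0.6099 m/s, Re = 6.71×10^4, ε/D = 4.28×10^-5, f = 0.01966, h_2 = f(L/D)V²/2g = 3.907 m
Pipe 3: V = 0.6818 m/s, Re = 7.09×10^4, ε/D = 3.38×10^-4, f = 0.02076, h_3 = f(L/D)V²/2g = 0.9713 m
Series → Q common, losses add: H = Σh = 174.5 m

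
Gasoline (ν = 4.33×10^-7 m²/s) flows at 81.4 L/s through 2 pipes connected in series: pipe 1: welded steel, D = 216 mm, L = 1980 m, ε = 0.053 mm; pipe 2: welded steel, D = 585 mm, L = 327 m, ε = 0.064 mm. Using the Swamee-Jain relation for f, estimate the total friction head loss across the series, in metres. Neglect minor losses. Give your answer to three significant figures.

H ≈ 35.0 m

Pipe 1: V = 2.221 m/s, Re = 1.11×10^6, ε/D = 2.45×10^-4, f = 0.01517, h_1 = f(L/D)V²/2g = 34.97 m
Pipe 2: V = 0.3028 m/s, Re = 4.09×10^5, ε/D = 1.09×10^-4, f = 0.01492, h_2 = f(L/D)V²/2g = 0.03899 m
Series → Q common, losses add: H = Σh = 35.01 m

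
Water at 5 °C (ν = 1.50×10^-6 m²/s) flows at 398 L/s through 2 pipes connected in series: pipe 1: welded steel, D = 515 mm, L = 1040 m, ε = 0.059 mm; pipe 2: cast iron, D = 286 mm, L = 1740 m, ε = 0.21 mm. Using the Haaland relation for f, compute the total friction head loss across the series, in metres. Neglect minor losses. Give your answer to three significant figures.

H ≈ 226 m

Pipe 1: V = 1.911 m/s, Re = 6.56×10^5, ε/D = 1.15×10^-4, f = 0.01403, h_1 = f(L/D)V²/2g = 5.271 m
Pipe 2: V = 6.195 m/s, Re = 1.18×10^6, ε/D = 7.34×10^-4, f = 0.01856, h_2 = f(L/D)V²/2g = 220.9 m
Series → Q common, losses add: H = Σh = 226.1 m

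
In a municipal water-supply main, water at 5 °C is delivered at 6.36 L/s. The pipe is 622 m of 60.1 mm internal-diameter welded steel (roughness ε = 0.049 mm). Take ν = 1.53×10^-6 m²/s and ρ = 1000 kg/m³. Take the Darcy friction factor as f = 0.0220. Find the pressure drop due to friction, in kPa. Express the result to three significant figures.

V = 4Q/(πD²) = 4·0.00636/(π·0.0601²) = 2.242 m/s
h_f = f(L/D)V²/(2g) = 0.02200·(622/0.0601)·2.242²/(2·9.81) = 58.33 m
Δp = ρg·h_f = 1000·9.81·58.33 = 572.2 kPa

Δp ≈ 572 kPa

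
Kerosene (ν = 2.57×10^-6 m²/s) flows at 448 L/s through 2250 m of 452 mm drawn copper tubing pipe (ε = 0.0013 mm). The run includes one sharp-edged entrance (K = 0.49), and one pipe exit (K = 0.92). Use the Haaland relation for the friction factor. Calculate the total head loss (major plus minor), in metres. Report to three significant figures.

V = 4Q/(πD²) = 2.792 m/s; V²/2g = 0.3973 m
Re = 4.91×10^5, ε/D = 2.88×10^-6 → f = 0.01314 (Haaland)
Major: h_f = f(L/D)·V²/2g = 0.01314·4978·0.3973 = 25.98 m
Minor: ΣK = 1.41; h_m = ΣK·V²/2g = 0.5602 m
Total H_L = 25.98 + 0.5602 = 26.54 m

H_L ≈ 26.5 m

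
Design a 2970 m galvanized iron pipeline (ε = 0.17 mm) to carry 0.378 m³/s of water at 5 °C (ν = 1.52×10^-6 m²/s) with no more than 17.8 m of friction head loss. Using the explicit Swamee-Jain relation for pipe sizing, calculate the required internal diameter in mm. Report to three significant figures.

Swamee-Jain (Type III): D = 0.66·[ε^1.25·(LQ²/(gh_f))^4.75 + ν·Q^9.4·(L/(gh_f))^5.2]^0.04
LQ²/(gh_f) = 2.430; L/(gh_f) = 17.01
Term 1 = ε^1.25·(…)^4.75 = 0.00132; Term 2 = ν·Q^9.4·(…)^5.2 = 4.07×10^-4
D = 0.66·(0.00132 + 4.07×10^-4)^0.04 = 0.5117 m = 512 mm
Check: V = 1.84 m/s, Re = 6.19×10^5, f = 0.01641, h_f = 16.4 m ≈ 17.8 m ✓

D ≈ 512 mm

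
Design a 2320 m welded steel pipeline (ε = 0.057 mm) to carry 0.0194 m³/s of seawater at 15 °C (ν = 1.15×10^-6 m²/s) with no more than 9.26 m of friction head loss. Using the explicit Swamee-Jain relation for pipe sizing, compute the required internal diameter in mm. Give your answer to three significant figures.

D ≈ 174 mm

Swamee-Jain (Type III): D = 0.66·[ε^1.25·(LQ²/(gh_f))^4.75 + ν·Q^9.4·(L/(gh_f))^5.2]^0.04
LQ²/(gh_f) = 0.009612; L/(gh_f) = 25.54
Term 1 = ε^1.25·(…)^4.75 = 1.30×10^-15; Term 2 = ν·Q^9.4·(…)^5.2 = 1.92×10^-15
D = 0.66·(1.30×10^-15 + 1.92×10^-15)^0.04 = 0.1737 m = 174 mm
Check: V = 0.818 m/s, Re = 1.24×10^5, f = 0.01905, h_f = 8.69 m ≈ 9.26 m ✓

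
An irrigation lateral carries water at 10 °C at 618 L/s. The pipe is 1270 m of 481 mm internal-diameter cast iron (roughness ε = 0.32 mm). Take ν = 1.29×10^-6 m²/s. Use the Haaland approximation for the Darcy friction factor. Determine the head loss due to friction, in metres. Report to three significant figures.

V = 4Q/(πD²) = 4·0.618/(π·0.481²) = 3.401 m/s
Re = VD/ν = 3.401·0.481/1.29×10^-6 = 1.27×10^6 → turbulent
ε/D = 0.32/481 = 6.65×10^-4
Haaland: f = 0.01814
h_f = f(L/D)V²/(2g) = 0.01814·(1270/0.481)·3.401²/(2·9.81) = 28.24 m

h_f ≈ 28.2 m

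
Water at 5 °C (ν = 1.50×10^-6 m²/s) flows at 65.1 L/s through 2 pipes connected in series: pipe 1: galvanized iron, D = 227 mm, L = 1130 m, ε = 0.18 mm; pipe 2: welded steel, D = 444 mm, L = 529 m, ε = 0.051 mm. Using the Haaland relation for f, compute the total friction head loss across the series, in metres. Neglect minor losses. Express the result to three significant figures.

H ≈ 13.2 m

Pipe 1: V = 1.609 m/s, Re = 2.43×10^5, ε/D = 7.93×10^-4, f = 0.01981, h_1 = f(L/D)V²/2g = 13.01 m
Pipe 2: V = 0.4205 m/s, Re = 1.24×10^5, ε/D = 1.15×10^-4, f = 0.01762, h_2 = f(L/D)V²/2g = 0.1892 m
Series → Q common, losses add: H = Σh = 13.20 m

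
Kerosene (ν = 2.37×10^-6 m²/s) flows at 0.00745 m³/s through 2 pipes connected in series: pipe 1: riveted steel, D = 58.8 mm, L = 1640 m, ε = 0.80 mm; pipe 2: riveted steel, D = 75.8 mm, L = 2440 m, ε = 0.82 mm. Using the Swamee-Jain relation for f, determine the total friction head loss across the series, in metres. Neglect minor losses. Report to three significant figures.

Pipe 1: V = 2.744 m/s, Re = 6.81×10^4, ε/D = 0.0136, f = 0.04322, h_1 = f(L/D)V²/2g = 462.4 m
Pipe 2: V = 1.651 m/s, Re = 5.28×10^4, ε/D = 0.0108, f = 0.04037, h_2 = f(L/D)V²/2g = 180.5 m
Series → Q common, losses add: H = Σh = 642.9 m

H ≈ 643 m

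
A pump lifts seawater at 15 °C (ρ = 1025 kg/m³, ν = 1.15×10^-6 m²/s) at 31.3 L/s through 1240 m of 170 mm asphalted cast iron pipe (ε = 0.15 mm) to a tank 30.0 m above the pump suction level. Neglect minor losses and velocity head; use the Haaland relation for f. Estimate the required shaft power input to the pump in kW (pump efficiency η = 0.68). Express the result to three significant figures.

P_shaft ≈ 20.6 kW

V = 4Q/(πD²) = 1.379 m/s; Re = 2.04×10^5; ε/D = 8.82×10^-4; f = 0.02041
h_f = f(L/D)V²/2g = 14.43 m
Total head H = z + h_f = 30.0 + 14.43 = 44.43 m
P_hyd = ρgQH = 1025·9.81·0.0313·44.43 = 13.98 kW
P_shaft = P_hyd/η = 13.98/0.68 = 20.56 kW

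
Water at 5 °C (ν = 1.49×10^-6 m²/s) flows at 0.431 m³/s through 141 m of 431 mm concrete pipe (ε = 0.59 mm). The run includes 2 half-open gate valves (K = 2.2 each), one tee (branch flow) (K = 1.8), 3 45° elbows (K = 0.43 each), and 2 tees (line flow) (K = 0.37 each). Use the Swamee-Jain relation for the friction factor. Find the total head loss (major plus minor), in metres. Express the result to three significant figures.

H_L ≈ 6.80 m

V = 4Q/(πD²) = 2.954 m/s; V²/2g = 0.4448 m
Re = 8.55×10^5, ε/D = 0.00137 → f = 0.02160 (Swamee-Jain)
Major: h_f = f(L/D)·V²/2g = 0.02160·327.1·0.4448 = 3.143 m
Minor: ΣK = 8.23; h_m = ΣK·V²/2g = 3.661 m
Total H_L = 3.143 + 3.661 = 6.804 m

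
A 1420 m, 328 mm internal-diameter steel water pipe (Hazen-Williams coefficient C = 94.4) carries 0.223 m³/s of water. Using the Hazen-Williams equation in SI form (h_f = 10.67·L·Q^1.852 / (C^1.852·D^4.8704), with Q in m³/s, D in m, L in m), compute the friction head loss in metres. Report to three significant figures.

h_f = 10.67·1420·0.223^1.852 / (94.4^1.852·0.328^4.8704) = 47.18 m

h_f ≈ 47.2 m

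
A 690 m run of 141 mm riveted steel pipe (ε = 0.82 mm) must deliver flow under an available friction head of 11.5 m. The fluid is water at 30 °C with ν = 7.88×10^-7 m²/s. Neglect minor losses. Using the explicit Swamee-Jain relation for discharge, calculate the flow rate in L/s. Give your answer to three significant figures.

Q ≈ 18.7 L/s

Swamee-Jain (Type II): Q = -0.965·√(gD⁵h_f/L)·ln[ε/(3.7D) + √(3.17ν²L/(gD³h_f))]
√(gD⁵h_f/L) = √(9.81·0.141⁵·11.5/690) = 0.003019
ε/(3.7D) = 0.00157; √(3.17ν²L/(gD³h_f)) = 6.55×10^-5
Q = -0.965·0.003019·ln(0.001637) = 0.01869 m³/s
Check: V = 1.20 m/s, Re = 2.14×10^5, f = 0.03237, h_f = 11.6 m ≈ 11.5 m ✓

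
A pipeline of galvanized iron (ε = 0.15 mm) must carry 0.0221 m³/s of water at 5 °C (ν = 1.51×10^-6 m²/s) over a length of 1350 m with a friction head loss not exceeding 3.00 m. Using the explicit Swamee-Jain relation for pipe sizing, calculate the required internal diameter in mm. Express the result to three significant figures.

Swamee-Jain (Type III): D = 0.66·[ε^1.25·(LQ²/(gh_f))^4.75 + ν·Q^9.4·(L/(gh_f))^5.2]^0.04
LQ²/(gh_f) = 0.02240; L/(gh_f) = 45.87
Term 1 = ε^1.25·(…)^4.75 = 2.42×10^-13; Term 2 = ν·Q^9.4·(…)^5.2 = 1.80×10^-13
D = 0.66·(2.42×10^-13 + 1.80×10^-13)^0.04 = 0.2111 m = 211 mm
Check: V = 0.631 m/s, Re = 8.83×10^4, f = 0.02158, h_f = 2.80 m ≈ 3.00 m ✓

D ≈ 211 mm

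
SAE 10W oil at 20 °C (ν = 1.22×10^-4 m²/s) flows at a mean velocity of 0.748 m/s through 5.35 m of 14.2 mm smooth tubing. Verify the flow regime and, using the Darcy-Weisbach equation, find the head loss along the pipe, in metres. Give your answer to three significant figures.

Re = VD/ν = 0.748·0.01420/1.22×10^-4 = 87.1 → laminar (Re < 2300)
f = 64/Re = 0.7351
h_f = f(L/D)V²/(2g) = 0.7351·(5.35/0.01420)·0.748²/(2·9.81) = 7.898 m

h_f ≈ 7.90 m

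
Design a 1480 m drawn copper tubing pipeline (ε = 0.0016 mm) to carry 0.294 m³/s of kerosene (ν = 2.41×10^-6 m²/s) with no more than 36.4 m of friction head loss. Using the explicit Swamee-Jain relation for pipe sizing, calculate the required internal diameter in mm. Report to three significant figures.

D ≈ 334 mm

Swamee-Jain (Type III): D = 0.66·[ε^1.25·(LQ²/(gh_f))^4.75 + ν·Q^9.4·(L/(gh_f))^5.2]^0.04
LQ²/(gh_f) = 0.3582; L/(gh_f) = 4.145
Term 1 = ε^1.25·(…)^4.75 = 4.34×10^-10; Term 2 = ν·Q^9.4·(…)^5.2 = 3.94×10^-8
D = 0.66·(4.34×10^-10 + 3.94×10^-8)^0.04 = 0.3339 m = 334 mm
Check: V = 3.36 m/s, Re = 4.65×10^5, f = 0.01334, h_f = 34.0 m ≈ 36.4 m ✓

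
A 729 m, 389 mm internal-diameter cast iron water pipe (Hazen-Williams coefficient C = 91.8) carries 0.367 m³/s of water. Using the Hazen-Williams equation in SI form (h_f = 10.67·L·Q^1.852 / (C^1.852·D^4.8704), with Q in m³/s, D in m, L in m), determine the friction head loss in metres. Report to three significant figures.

h_f ≈ 28.0 m

h_f = 10.67·729·0.367^1.852 / (91.8^1.852·0.389^4.8704) = 27.96 m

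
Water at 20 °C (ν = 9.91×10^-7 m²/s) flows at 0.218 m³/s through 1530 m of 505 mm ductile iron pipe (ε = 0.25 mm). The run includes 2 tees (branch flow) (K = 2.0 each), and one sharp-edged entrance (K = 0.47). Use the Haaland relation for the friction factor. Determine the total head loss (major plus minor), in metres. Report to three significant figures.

H_L ≈ 3.47 m

V = 4Q/(πD²) = 1.088 m/s; V²/2g = 0.06038 m
Re = 5.55×10^5, ε/D = 4.95×10^-4 → f = 0.01747 (Haaland)
Major: h_f = f(L/D)·V²/2g = 0.01747·3030·0.06038 = 3.195 m
Minor: ΣK = 4.47; h_m = ΣK·V²/2g = 0.2699 m
Total H_L = 3.195 + 0.2699 = 3.465 m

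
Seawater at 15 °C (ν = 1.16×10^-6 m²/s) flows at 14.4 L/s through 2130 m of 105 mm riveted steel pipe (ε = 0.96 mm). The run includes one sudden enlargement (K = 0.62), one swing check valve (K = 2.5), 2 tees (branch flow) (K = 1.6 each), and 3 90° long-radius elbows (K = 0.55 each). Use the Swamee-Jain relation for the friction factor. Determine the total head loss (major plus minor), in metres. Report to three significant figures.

V = 4Q/(πD²) = 1.663 m/s; V²/2g = 0.1410 m
Re = 1.51×10^5, ε/D = 0.00914 → f = 0.03740 (Swamee-Jain)
Major: h_f = f(L/D)·V²/2g = 0.03740·20286·0.1410 = 106.9 m
Minor: ΣK = 7.97; h_m = ΣK·V²/2g = 1.123 m
Total H_L = 106.9 + 1.123 = 108.1 m

H_L ≈ 108 m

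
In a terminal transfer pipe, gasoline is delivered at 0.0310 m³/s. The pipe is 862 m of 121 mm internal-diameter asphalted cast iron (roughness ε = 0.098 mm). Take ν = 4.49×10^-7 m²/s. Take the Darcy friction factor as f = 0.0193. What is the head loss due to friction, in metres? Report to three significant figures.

V = 4Q/(πD²) = 4·0.0310/(π·0.121²) = 2.696 m/s
h_f = f(L/D)V²/(2g) = 0.01930·(862/0.121)·2.696²/(2·9.81) = 50.93 m

h_f ≈ 50.9 m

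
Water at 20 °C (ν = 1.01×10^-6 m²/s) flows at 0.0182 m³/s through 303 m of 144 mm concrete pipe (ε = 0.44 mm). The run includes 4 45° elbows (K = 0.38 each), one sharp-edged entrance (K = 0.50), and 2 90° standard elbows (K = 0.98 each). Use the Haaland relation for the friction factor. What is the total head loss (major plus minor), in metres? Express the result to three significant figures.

V = 4Q/(πD²) = 1.118 m/s; V²/2g = 0.06365 m
Re = 1.59×10^5, ε/D = 0.00306 → f = 0.02709 (Haaland)
Major: h_f = f(L/D)·V²/2g = 0.02709·2104·0.06365 = 3.629 m
Minor: ΣK = 3.98; h_m = ΣK·V²/2g = 0.2533 m
Total H_L = 3.629 + 0.2533 = 3.882 m

H_L ≈ 3.88 m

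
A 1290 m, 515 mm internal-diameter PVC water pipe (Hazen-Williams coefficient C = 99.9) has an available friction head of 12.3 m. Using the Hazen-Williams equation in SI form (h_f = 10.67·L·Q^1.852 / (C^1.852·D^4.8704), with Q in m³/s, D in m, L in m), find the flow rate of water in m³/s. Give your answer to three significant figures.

Q ≈ 0.394 m³/s

Rearranging: Q = [h_f·C^1.852·D^4.8704 / (10.67·L)]^(1/1.852)
Q = [12.3·99.9^1.852·0.515^4.8704 / (10.67·1290)]^0.540 = 0.3939 m³/s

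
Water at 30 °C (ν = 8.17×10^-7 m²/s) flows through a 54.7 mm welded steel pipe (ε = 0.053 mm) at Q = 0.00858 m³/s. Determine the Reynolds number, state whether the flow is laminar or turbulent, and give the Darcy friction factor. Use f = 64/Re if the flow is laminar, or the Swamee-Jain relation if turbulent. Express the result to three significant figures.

V = 4Q/(πD²) = 3.651 m/s
Re = VD/ν = 3.651·0.0547/8.17×10^-7 = 2.44×10^5
Re > 4000 → turbulent; ε/D = 9.69×10^-4
Swamee-Jain: f = 0.02083

Re ≈ 2.44×10^5; turbulent; f ≈ 0.0208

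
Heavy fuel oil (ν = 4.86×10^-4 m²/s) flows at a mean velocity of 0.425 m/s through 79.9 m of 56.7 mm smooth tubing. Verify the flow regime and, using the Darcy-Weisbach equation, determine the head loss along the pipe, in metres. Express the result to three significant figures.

h_f ≈ 16.7 m

Re = VD/ν = 0.425·0.05670/4.86×10^-4 = 49.6 → laminar (Re < 2300)
f = 64/Re = 1.291
h_f = f(L/D)V²/(2g) = 1.291·(79.9/0.05670)·0.425²/(2·9.81) = 16.75 m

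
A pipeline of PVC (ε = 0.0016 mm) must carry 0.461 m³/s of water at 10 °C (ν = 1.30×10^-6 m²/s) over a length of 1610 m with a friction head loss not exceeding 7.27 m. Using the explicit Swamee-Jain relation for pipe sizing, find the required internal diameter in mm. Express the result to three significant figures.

D ≈ 549 mm

Swamee-Jain (Type III): D = 0.66·[ε^1.25·(LQ²/(gh_f))^4.75 + ν·Q^9.4·(L/(gh_f))^5.2]^0.04
LQ²/(gh_f) = 4.798; L/(gh_f) = 22.57
Term 1 = ε^1.25·(…)^4.75 = 9.77×10^-5; Term 2 = ν·Q^9.4·(…)^5.2 = 0.00981
D = 0.66·(9.77×10^-5 + 0.00981)^0.04 = 0.5488 m = 549 mm
Check: V = 1.95 m/s, Re = 8.23×10^5, f = 0.01206, h_f = 6.85 m ≈ 7.27 m ✓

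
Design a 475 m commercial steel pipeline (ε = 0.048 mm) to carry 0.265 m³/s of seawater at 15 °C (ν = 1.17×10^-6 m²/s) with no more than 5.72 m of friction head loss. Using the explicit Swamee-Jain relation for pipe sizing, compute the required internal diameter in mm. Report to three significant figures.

Swamee-Jain (Type III): D = 0.66·[ε^1.25·(LQ²/(gh_f))^4.75 + ν·Q^9.4·(L/(gh_f))^5.2]^0.04
LQ²/(gh_f) = 0.5945; L/(gh_f) = 8.465
Term 1 = ε^1.25·(…)^4.75 = 3.38×10^-7; Term 2 = ν·Q^9.4·(…)^5.2 = 2.95×10^-7
D = 0.66·(3.38×10^-7 + 2.95×10^-7)^0.04 = 0.3729 m = 373 mm
Check: V = 2.43 m/s, Re = 7.73×10^5, f = 0.01420, h_f = 5.43 m ≈ 5.72 m ✓

D ≈ 373 mm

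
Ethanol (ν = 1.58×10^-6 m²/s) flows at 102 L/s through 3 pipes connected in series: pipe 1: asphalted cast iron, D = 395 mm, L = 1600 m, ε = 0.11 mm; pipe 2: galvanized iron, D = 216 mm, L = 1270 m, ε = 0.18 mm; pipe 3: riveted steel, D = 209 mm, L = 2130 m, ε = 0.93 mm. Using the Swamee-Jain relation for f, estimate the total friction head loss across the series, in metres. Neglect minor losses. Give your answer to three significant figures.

H ≈ 185 m

Pipe 1: V = 0.8324 m/s, Re = 2.08×10^5, ε/D = 2.78×10^-4, f = 0.01757, h_1 = f(L/D)V²/2g = 2.514 m
Pipe 2: V = 2.784 m/s, Re = 3.81×10^5, ε/D = 8.33×10^-4, f = 0.01980, h_2 = f(L/D)V²/2g = 45.98 m
Pipe 3: V = 2.973 m/s, Re = 3.93×10^5, ε/D = 0.00445, f = 0.02970, h_3 = f(L/D)V²/2g = 136.4 m
Series → Q common, losses add: H = Σh = 184.9 m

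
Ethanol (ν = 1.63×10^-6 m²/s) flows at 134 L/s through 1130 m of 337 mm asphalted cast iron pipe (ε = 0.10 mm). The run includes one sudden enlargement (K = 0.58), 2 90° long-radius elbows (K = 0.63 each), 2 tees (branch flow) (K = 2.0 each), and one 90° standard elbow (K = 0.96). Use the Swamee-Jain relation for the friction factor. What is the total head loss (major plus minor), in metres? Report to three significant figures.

H_L ≈ 7.33 m

V = 4Q/(πD²) = 1.502 m/s; V²/2g = 0.1150 m
Re = 3.11×10^5, ε/D = 2.97×10^-4 → f = 0.01698 (Swamee-Jain)
Major: h_f = f(L/D)·V²/2g = 0.01698·3353·0.1150 = 6.551 m
Minor: ΣK = 6.80; h_m = ΣK·V²/2g = 0.7822 m
Total H_L = 6.551 + 0.7822 = 7.333 m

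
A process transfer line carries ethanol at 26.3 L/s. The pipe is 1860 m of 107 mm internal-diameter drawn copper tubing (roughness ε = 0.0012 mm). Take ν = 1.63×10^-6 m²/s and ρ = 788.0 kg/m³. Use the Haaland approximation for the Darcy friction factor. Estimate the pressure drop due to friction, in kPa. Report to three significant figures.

Δp ≈ 919 kPa

V = 4Q/(πD²) = 4·0.0263/(π·0.107²) = 2.925 m/s
Re = VD/ν = 2.925·0.107/1.63×10^-6 = 1.92×10^5 → turbulent
ε/D = 0.0012/107 = 1.12×10^-5
Haaland: f = 0.01569
h_f = f(L/D)V²/(2g) = 0.01569·(1860/0.107)·2.925²/(2·9.81) = 118.9 m
Δp = ρg·h_f = 788.0·9.81·118.9 = 919.2 kPa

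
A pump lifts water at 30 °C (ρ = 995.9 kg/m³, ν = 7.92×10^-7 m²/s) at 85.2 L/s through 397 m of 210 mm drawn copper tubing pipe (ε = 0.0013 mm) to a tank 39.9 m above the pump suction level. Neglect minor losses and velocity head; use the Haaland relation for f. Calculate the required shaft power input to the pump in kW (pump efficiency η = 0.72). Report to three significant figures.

P_shaft ≈ 54.6 kW

V = 4Q/(πD²) = 2.460 m/s; Re = 6.52×10^5; ε/D = 6.19×10^-6; f = 0.01255
h_f = f(L/D)V²/2g = 7.315 m
Total head H = z + h_f = 39.9 + 7.315 = 47.21 m
P_hyd = ρgQH = 995.9·9.81·0.0852·47.21 = 39.30 kW
P_shaft = P_hyd/η = 39.30/0.72 = 54.58 kW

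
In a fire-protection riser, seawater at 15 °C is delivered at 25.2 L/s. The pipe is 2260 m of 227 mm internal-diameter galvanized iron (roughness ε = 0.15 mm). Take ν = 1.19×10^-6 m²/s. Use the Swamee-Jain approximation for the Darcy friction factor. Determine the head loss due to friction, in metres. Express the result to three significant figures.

h_f ≈ 4.07 m

V = 4Q/(πD²) = 4·0.0252/(π·0.227²) = 0.6227 m/s
Re = VD/ν = 0.6227·0.227/1.19×10^-6 = 1.19×10^5 → turbulent
ε/D = 0.15/227 = 6.61×10^-4
Swamee-Jain: f = 0.02069
h_f = f(L/D)V²/(2g) = 0.02069·(2260/0.227)·0.6227²/(2·9.81) = 4.070 m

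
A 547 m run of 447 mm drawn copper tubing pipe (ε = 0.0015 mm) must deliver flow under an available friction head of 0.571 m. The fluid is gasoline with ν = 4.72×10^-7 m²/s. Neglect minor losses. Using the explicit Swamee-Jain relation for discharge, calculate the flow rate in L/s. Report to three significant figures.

Swamee-Jain (Type II): Q = -0.965·√(gD⁵h_f/L)·ln[ε/(3.7D) + √(3.17ν²L/(gD³h_f))]
√(gD⁵h_f/L) = √(9.81·0.447⁵·0.571/547) = 0.01352
ε/(3.7D) = 9.07×10^-7; √(3.17ν²L/(gD³h_f)) = 2.78×10^-5
Q = -0.965·0.01352·ln(2.869×10^-5) = 0.1364 m³/s
Check: V = 0.869 m/s, Re = 8.23×10^5, f = 0.01207, h_f = 0.569 m ≈ 0.571 m ✓

Q ≈ 136 L/s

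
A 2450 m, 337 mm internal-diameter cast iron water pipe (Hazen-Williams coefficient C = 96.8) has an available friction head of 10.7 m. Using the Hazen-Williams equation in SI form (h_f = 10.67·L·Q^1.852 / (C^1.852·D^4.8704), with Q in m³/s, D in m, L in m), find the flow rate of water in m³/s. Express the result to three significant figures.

Rearranging: Q = [h_f·C^1.852·D^4.8704 / (10.67·L)]^(1/1.852)
Q = [10.7·96.8^1.852·0.337^4.8704 / (10.67·2450)]^0.540 = 0.08209 m³/s

Q ≈ 0.0821 m³/s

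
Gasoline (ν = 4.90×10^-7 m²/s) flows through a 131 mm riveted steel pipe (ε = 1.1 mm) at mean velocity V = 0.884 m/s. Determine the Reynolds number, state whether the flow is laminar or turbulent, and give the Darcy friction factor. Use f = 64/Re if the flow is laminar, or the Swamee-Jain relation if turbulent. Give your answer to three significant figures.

Re ≈ 2.36×10^5; turbulent; f ≈ 0.0362

Re = VD/ν = 0.8840·0.131/4.90×10^-7 = 2.36×10^5
Re > 4000 → turbulent; ε/D = 0.00840
Swamee-Jain: f = 0.03619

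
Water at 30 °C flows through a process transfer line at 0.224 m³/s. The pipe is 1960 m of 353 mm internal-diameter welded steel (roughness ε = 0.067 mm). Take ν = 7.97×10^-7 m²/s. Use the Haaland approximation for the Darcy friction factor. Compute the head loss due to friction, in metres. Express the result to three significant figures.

V = 4Q/(πD²) = 4·0.224/(π·0.353²) = 2.289 m/s
Re = VD/ν = 2.289·0.353/7.97×10^-7 = 1.01×10^6 → turbulent
ε/D = 0.067/353 = 1.90×10^-4
Haaland: f = 0.01447
h_f = f(L/D)V²/(2g) = 0.01447·(1960/0.353)·2.289²/(2·9.81) = 21.46 m

h_f ≈ 21.5 m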